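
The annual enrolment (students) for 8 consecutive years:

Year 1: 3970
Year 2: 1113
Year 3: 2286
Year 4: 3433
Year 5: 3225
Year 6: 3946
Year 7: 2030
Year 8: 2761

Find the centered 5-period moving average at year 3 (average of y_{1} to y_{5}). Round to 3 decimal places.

Sum of periods 1–5: 3970 + 1113 + 2286 + 3433 + 3225 = 14027
Divide by 5: 14027 / 5 = 2805.400

2805.400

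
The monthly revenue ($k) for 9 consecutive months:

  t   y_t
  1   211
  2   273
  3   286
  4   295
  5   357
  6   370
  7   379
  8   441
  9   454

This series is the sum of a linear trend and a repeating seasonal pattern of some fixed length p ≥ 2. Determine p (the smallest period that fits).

3

First differences y_{t+1} − y_t: 62, 13, 9, 62, 13, 9, 62, 13, …
The difference pattern repeats every 3 terms and not for any smaller step, so p = 3.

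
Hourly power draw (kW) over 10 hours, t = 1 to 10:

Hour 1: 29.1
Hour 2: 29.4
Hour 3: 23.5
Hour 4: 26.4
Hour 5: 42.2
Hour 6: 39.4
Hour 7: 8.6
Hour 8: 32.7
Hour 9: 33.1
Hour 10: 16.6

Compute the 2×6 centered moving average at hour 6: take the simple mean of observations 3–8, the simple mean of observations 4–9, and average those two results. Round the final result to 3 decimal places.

29.600

Sum over 3–8: 23.5 + 26.4 + 42.2 + 39.4 + 8.6 + 32.7 = 172.8
Sum over 4–9: 26.4 + 42.2 + 39.4 + 8.6 + 32.7 + 33.1 = 182.4
CMA at t=6 = (172.8 + 182.4) / (2·6) = 355.2 / 12 = 29.600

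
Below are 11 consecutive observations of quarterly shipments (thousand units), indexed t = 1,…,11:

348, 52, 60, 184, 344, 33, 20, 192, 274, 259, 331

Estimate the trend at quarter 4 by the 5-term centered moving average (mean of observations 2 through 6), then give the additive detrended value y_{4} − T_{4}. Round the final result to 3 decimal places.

Trend T_4 = (52 + 60 + 184 + 344 + 33) / 5 = 673/5 = 134.60000
Detrended value: 184 − 134.60000 = 49.400

49.400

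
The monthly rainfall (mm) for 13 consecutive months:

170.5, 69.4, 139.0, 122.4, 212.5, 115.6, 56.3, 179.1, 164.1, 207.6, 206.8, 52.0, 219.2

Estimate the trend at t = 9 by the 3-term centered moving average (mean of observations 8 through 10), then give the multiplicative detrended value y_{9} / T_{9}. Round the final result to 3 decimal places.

Trend T_9 = (179.1 + 164.1 + 207.6) / 3 = 550.8/3 = 183.60000
Ratio to trend: 164.1 / 183.60000 = 0.894

0.894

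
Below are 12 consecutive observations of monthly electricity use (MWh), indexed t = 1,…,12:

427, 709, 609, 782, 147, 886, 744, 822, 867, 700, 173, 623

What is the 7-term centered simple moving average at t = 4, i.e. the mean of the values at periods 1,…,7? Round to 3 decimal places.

Sum of periods 1–7: 427 + 709 + 609 + 782 + 147 + 886 + 744 = 4304
Divide by 7: 4304 / 7 = 614.857

614.857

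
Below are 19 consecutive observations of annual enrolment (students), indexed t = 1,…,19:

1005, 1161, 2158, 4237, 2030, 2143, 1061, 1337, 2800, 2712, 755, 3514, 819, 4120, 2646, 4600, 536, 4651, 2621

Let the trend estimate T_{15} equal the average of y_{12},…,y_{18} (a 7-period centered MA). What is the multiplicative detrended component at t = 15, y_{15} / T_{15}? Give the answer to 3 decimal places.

Trend T_15 = (3514 + 819 + 4120 + 2646 + 4600 + 536 + 4651) / 7 = 20886/7 = 2983.71429
Ratio to trend: 2646 / 2983.71429 = 0.887

0.887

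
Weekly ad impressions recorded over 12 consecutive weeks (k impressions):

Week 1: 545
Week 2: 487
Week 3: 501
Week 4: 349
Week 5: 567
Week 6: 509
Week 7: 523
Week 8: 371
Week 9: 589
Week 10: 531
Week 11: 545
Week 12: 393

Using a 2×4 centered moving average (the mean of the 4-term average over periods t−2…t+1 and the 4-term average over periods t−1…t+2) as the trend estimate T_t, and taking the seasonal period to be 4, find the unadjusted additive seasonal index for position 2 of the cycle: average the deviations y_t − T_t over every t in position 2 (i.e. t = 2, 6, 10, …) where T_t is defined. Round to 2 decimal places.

19.25

Season position 2 occurs at t = 6, 10 (where T_t is defined).
t=6: T_6 = 489.7500; y_6 − T_6 = 509 − 489.7500 = 19.2500
t=10: T_10 = 511.7500; y_10 − T_10 = 531 − 511.7500 = 19.2500
Mean deviation: (19.2500 + 19.2500) / 2 = 19.25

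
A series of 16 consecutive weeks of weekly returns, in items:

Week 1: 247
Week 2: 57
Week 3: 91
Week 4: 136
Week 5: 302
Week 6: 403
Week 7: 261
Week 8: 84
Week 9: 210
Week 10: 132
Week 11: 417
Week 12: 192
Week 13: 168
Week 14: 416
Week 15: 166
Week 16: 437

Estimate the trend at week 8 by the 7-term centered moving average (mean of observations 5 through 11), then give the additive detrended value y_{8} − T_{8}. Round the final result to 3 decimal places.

Trend T_8 = (302 + 403 + 261 + 84 + 210 + 132 + 417) / 7 = 1809/7 = 258.42857
Detrended value: 84 − 258.42857 = -174.429

-174.429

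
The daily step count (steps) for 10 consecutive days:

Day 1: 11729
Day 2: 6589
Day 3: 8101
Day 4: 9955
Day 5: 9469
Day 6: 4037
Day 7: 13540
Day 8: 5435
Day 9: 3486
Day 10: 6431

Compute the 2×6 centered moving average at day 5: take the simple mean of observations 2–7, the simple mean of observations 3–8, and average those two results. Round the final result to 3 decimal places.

Sum over 2–7: 6589 + 8101 + 9955 + 9469 + 4037 + 13540 = 51691
Sum over 3–8: 8101 + 9955 + 9469 + 4037 + 13540 + 5435 = 50537
CMA at t=5 = (51691 + 50537) / (2·6) = 102228 / 12 = 8519.000

8519.000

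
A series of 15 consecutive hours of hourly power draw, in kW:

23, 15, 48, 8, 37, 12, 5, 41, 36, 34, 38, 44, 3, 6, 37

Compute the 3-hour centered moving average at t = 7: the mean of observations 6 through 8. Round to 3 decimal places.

19.333

Sum of periods 6–8: 12 + 5 + 41 = 58
Divide by 3: 58 / 3 = 19.333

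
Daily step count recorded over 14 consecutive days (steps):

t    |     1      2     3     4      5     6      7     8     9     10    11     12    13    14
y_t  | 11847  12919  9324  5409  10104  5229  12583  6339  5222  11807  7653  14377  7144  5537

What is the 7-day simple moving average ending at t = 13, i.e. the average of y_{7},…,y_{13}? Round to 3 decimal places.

9303.571

Sum of periods 7–13: 12583 + 6339 + 5222 + 11807 + 7653 + 14377 + 7144 = 65125
Divide by 7: 65125 / 7 = 9303.571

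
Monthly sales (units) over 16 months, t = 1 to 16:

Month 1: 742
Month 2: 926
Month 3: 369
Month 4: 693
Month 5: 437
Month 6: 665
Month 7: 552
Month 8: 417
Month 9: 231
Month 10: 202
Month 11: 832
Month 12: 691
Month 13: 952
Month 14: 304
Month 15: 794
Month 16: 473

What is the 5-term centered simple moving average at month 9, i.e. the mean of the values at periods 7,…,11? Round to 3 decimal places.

446.800

Sum of periods 7–11: 552 + 417 + 231 + 202 + 832 = 2234
Divide by 5: 2234 / 5 = 446.800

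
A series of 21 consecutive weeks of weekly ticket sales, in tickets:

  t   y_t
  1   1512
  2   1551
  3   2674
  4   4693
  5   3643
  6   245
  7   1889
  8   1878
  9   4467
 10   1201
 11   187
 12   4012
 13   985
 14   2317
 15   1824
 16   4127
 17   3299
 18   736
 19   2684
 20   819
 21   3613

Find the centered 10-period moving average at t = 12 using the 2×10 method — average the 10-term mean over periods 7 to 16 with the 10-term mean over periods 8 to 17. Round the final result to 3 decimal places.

2359.200

Sum over 7–16: 1889 + 1878 + 4467 + 1201 + 187 + 4012 + 985 + 2317 + 1824 + 4127 = 22887
Sum over 8–17: 1878 + 4467 + 1201 + 187 + 4012 + 985 + 2317 + 1824 + 4127 + 3299 = 24297
CMA at t=12 = (22887 + 24297) / (2·10) = 47184 / 20 = 2359.200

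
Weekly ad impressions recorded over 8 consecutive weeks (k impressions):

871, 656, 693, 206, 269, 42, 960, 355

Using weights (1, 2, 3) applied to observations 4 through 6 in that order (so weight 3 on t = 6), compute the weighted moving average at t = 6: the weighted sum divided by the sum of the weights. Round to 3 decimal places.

145.000

Weighted sum: 1·206 + 2·269 + 3·42 = 206 + 538 + 126 = 870
Weight total: 1 + 2 + 3 = 6
WMA = 870 / 6 = 145.000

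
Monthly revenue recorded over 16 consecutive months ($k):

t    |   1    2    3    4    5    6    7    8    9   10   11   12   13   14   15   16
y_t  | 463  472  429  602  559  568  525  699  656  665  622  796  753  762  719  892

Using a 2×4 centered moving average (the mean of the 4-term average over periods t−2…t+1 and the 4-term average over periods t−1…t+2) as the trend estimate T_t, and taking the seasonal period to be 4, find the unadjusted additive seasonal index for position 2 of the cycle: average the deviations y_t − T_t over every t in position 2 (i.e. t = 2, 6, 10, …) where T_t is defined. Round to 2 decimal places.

Season position 2 occurs at t = 6, 10, 14 (where T_t is defined).
t=6: T_6 = 575.6250; y_6 − T_6 = 568 − 575.6250 = -7.6250
t=10: T_10 = 672.6250; y_10 − T_10 = 665 − 672.6250 = -7.6250
t=14: T_14 = 769.5000; y_14 − T_14 = 762 − 769.5000 = -7.5000
Mean deviation: (-7.6250 + -7.6250 + -7.5000) / 3 = -7.58

-7.58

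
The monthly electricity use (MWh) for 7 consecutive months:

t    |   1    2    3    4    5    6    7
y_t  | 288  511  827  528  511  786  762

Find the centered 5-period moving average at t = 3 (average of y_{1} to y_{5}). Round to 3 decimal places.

Sum of periods 1–5: 288 + 511 + 827 + 528 + 511 = 2665
Divide by 5: 2665 / 5 = 533.000

533.000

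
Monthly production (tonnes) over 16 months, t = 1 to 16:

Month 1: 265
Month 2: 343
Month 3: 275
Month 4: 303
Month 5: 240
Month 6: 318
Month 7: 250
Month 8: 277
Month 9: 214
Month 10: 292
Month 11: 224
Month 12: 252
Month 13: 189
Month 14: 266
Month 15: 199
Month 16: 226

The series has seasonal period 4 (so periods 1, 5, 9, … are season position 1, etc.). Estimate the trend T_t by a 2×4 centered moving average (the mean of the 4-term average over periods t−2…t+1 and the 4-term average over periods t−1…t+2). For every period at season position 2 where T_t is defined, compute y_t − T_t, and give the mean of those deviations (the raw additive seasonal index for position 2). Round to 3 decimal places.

43.208

Season position 2 occurs at t = 6, 10, 14 (where T_t is defined).
t=6: T_6 = 274.50000; y_6 − T_6 = 318 − 274.50000 = 43.50000
t=10: T_10 = 248.62500; y_10 − T_10 = 292 − 248.62500 = 43.37500
t=14: T_14 = 223.25000; y_14 − T_14 = 266 − 223.25000 = 42.75000
Mean deviation: (43.50000 + 43.37500 + 42.75000) / 3 = 43.208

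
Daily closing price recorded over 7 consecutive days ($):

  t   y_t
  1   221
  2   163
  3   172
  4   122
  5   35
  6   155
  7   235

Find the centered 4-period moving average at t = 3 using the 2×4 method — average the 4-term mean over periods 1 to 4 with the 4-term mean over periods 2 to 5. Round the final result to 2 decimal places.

146.25

Sum over 1–4: 221 + 163 + 172 + 122 = 678
Sum over 2–5: 163 + 172 + 122 + 35 = 492
CMA at t=3 = (678 + 492) / (2·4) = 1170 / 8 = 146.25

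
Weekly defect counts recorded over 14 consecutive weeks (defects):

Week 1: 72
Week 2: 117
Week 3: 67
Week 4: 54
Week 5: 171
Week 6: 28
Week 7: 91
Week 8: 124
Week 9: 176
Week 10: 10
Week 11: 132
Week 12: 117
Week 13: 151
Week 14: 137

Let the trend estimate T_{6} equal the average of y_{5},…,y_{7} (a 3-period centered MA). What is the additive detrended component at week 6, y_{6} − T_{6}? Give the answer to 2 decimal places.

-68.67

Trend T_6 = (171 + 28 + 91) / 3 = 290/3 = 96.6667
Detrended value: 28 − 96.6667 = -68.67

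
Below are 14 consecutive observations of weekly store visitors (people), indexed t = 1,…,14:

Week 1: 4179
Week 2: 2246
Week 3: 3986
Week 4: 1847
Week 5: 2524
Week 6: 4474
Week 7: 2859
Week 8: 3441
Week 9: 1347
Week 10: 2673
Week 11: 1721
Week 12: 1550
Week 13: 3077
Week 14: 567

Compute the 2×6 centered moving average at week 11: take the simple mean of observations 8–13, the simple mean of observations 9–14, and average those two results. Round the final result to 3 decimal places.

Sum over 8–13: 3441 + 1347 + 2673 + 1721 + 1550 + 3077 = 13809
Sum over 9–14: 1347 + 2673 + 1721 + 1550 + 3077 + 567 = 10935
CMA at t=11 = (13809 + 10935) / (2·6) = 24744 / 12 = 2062.000

2062.000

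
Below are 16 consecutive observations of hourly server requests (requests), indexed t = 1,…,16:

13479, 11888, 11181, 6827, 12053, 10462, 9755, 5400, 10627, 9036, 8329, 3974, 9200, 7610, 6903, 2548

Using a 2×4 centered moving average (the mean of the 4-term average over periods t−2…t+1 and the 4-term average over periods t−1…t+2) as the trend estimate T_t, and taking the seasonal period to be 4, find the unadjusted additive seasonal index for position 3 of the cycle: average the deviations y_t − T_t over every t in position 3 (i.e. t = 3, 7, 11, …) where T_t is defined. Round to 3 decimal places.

515.708

Season position 3 occurs at t = 3, 7, 11 (where T_t is defined).
t=3: T_3 = 10665.50000; y_3 − T_3 = 11181 − 10665.50000 = 515.50000
t=7: T_7 = 9239.25000; y_7 − T_7 = 9755 − 9239.25000 = 515.75000
t=11: T_11 = 7813.12500; y_11 − T_11 = 8329 − 7813.12500 = 515.87500
Mean deviation: (515.50000 + 515.75000 + 515.87500) / 3 = 515.708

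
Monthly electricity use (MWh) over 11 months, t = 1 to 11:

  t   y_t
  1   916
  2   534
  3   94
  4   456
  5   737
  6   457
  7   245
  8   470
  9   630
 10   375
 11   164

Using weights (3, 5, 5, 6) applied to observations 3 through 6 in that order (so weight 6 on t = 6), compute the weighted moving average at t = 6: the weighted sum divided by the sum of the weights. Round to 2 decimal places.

Weighted sum: 3·94 + 5·456 + 5·737 + 6·457 = 282 + 2280 + 3685 + 2742 = 8989
Weight total: 3 + 5 + 5 + 6 = 19
WMA = 8989 / 19 = 473.11

473.11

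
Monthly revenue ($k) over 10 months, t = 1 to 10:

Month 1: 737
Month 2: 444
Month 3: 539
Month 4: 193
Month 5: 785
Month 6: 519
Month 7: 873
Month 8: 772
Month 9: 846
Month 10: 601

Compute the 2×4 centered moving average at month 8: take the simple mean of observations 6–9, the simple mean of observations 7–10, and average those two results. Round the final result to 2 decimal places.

Sum over 6–9: 519 + 873 + 772 + 846 = 3010
Sum over 7–10: 873 + 772 + 846 + 601 = 3092
CMA at t=8 = (3010 + 3092) / (2·4) = 6102 / 8 = 762.75

762.75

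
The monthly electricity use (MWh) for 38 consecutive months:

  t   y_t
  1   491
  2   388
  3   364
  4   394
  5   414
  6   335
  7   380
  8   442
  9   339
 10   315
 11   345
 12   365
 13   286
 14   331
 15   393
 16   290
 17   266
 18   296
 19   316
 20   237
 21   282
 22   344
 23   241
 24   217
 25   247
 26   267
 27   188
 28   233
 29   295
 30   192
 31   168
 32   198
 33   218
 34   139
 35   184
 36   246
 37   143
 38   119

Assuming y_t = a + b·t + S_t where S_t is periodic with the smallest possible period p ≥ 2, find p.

First differences y_{t+1} − y_t: -103, -24, 30, 20, -79, 45, 62, -103, -24, 30, 20, -79, 45, 62, -103, -24, …
The difference pattern repeats every 7 terms and not for any smaller step, so p = 7.

7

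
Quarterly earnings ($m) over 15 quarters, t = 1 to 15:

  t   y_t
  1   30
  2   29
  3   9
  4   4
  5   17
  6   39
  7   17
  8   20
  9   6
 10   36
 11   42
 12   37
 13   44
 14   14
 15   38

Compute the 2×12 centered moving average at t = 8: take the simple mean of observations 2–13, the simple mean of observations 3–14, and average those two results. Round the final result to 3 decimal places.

24.375

Sum over 2–13: 29 + 9 + 4 + 17 + 39 + 17 + 20 + 6 + 36 + 42 + 37 + 44 = 300
Sum over 3–14: 9 + 4 + 17 + 39 + 17 + 20 + 6 + 36 + 42 + 37 + 44 + 14 = 285
CMA at t=8 = (300 + 285) / (2·12) = 585 / 24 = 24.375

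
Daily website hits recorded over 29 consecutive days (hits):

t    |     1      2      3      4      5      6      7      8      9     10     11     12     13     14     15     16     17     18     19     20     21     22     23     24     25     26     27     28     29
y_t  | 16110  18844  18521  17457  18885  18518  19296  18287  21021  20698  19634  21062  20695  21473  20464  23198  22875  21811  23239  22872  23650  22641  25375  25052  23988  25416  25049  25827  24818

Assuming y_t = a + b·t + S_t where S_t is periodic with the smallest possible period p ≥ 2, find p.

First differences y_{t+1} − y_t: 2734, -323, -1064, 1428, -367, 778, -1009, 2734, -323, -1064, 1428, -367, 778, -1009, 2734, -323, …
The difference pattern repeats every 7 terms and not for any smaller step, so p = 7.

7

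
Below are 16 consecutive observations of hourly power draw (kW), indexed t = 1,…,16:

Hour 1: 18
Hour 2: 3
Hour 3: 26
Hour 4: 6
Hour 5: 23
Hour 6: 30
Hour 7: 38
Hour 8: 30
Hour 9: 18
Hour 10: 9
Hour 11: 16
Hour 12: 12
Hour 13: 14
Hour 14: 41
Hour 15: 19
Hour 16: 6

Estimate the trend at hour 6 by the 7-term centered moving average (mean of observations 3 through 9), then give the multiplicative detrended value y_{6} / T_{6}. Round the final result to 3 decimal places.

Trend T_6 = (26 + 6 + 23 + 30 + 38 + 30 + 18) / 7 = 171/7 = 24.42857
Ratio to trend: 30 / 24.42857 = 1.228

1.228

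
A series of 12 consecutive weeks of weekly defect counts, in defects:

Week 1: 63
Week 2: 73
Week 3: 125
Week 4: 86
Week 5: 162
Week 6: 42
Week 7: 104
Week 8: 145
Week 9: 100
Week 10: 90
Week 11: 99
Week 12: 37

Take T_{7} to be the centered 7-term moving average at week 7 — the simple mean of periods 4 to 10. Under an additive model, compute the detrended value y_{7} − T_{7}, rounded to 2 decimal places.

Trend T_7 = (86 + 162 + 42 + 104 + 145 + 100 + 90) / 7 = 729/7 = 104.1429
Detrended value: 104 − 104.1429 = -0.14

-0.14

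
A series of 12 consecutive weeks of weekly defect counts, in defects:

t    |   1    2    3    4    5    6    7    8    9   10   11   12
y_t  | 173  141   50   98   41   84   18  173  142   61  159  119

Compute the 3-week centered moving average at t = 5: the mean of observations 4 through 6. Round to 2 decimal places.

Sum of periods 4–6: 98 + 41 + 84 = 223
Divide by 3: 223 / 3 = 74.33

74.33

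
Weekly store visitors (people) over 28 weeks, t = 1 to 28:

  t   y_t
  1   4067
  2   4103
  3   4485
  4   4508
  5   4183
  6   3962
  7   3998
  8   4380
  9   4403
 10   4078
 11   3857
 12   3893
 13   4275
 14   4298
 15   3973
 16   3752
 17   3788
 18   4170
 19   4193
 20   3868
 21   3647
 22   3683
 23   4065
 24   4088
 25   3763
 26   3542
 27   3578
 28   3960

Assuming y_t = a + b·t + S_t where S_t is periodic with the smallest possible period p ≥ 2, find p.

5

First differences y_{t+1} − y_t: 36, 382, 23, -325, -221, 36, 382, 23, -325, -221, 36, 382, …
The difference pattern repeats every 5 terms and not for any smaller step, so p = 5.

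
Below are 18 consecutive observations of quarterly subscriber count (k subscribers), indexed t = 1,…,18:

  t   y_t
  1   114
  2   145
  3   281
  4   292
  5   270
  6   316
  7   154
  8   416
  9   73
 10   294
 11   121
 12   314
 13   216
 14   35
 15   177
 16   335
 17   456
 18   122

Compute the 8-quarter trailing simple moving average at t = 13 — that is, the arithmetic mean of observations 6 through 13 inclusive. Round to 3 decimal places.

238.000

Sum of periods 6–13: 316 + 154 + 416 + 73 + 294 + 121 + 314 + 216 = 1904
Divide by 8: 1904 / 8 = 238.000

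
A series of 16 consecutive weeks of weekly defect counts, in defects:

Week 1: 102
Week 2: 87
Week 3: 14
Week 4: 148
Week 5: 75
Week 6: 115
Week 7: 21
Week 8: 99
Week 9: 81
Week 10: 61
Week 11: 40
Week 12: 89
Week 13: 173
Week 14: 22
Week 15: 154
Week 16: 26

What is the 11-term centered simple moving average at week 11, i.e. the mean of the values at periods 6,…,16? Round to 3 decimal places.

80.091

Sum of periods 6–16: 115 + 21 + 99 + 81 + 61 + 40 + 89 + 173 + 22 + 154 + 26 = 881
Divide by 11: 881 / 11 = 80.091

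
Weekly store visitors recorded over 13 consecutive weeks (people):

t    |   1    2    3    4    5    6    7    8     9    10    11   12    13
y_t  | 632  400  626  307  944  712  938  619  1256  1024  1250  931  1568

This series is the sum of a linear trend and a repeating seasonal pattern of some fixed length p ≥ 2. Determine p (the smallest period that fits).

First differences y_{t+1} − y_t: -232, 226, -319, 637, -232, 226, -319, 637, -232, 226, …
The difference pattern repeats every 4 terms and not for any smaller step, so p = 4.

4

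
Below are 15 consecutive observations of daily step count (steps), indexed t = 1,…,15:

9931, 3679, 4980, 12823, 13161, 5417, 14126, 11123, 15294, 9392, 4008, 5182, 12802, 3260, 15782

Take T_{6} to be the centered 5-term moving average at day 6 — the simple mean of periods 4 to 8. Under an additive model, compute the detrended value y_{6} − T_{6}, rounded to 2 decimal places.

Trend T_6 = (12823 + 13161 + 5417 + 14126 + 11123) / 5 = 56650/5 = 11330.0000
Detrended value: 5417 − 11330.0000 = -5913.00

-5913.00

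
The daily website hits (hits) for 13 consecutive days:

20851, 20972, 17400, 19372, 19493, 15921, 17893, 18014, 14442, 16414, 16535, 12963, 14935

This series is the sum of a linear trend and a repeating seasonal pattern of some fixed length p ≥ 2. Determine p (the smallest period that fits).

First differences y_{t+1} − y_t: 121, -3572, 1972, 121, -3572, 1972, 121, -3572, …
The difference pattern repeats every 3 terms and not for any smaller step, so p = 3.

3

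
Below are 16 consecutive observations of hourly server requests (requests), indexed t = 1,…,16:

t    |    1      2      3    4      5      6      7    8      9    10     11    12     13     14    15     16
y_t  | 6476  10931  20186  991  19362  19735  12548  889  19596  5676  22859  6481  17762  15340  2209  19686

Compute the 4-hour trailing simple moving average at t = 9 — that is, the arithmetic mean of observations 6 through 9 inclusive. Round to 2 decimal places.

Sum of periods 6–9: 19735 + 12548 + 889 + 19596 = 52768
Divide by 4: 52768 / 4 = 13192.00

13192.00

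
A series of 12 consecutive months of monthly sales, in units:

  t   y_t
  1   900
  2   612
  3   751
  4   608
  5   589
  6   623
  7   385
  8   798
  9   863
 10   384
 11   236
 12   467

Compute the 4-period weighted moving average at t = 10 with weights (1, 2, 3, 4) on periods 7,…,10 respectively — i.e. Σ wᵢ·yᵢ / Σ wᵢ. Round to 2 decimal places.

610.60

Weighted sum: 1·385 + 2·798 + 3·863 + 4·384 = 385 + 1596 + 2589 + 1536 = 6106
Weight total: 1 + 2 + 3 + 4 = 10
WMA = 6106 / 10 = 610.60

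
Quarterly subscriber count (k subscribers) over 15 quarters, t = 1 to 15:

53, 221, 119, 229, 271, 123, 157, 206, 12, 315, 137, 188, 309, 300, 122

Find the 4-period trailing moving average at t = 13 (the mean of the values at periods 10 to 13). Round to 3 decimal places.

237.250

Sum of periods 10–13: 315 + 137 + 188 + 309 = 949
Divide by 4: 949 / 4 = 237.250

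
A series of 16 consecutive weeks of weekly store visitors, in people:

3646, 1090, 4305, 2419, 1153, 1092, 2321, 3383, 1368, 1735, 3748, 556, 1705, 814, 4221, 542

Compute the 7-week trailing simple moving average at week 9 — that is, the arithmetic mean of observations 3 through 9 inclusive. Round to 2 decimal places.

Sum of periods 3–9: 4305 + 2419 + 1153 + 1092 + 2321 + 3383 + 1368 = 16041
Divide by 7: 16041 / 7 = 2291.57

2291.57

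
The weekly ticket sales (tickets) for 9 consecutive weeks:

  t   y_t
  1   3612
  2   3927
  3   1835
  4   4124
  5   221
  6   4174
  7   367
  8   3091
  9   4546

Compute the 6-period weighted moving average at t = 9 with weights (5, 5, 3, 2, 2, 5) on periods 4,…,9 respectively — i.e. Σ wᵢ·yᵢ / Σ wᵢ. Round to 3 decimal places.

2904.227

Weighted sum: 5·4124 + 5·221 + 3·4174 + 2·367 + 2·3091 + 5·4546 = 20620 + 1105 + 12522 + 734 + 6182 + 22730 = 63893
Weight total: 5 + 5 + 3 + 2 + 2 + 5 = 22
WMA = 63893 / 22 = 2904.227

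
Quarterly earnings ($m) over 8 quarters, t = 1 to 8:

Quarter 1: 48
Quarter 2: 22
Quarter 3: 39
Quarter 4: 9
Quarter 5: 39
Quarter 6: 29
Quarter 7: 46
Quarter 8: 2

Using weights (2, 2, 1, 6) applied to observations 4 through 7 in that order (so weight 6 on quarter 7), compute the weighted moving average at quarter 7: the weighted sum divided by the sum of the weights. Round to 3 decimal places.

36.455

Weighted sum: 2·9 + 2·39 + 1·29 + 6·46 = 18 + 78 + 29 + 276 = 401
Weight total: 2 + 2 + 1 + 6 = 11
WMA = 401 / 11 = 36.455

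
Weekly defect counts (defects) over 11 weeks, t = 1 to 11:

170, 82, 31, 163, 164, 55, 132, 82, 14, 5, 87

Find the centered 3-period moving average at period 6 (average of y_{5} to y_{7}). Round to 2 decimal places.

Sum of periods 5–7: 164 + 55 + 132 = 351
Divide by 3: 351 / 3 = 117.00

117.00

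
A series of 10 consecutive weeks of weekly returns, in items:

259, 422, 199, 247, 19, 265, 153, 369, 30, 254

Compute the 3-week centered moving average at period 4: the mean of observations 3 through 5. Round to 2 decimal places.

155.00

Sum of periods 3–5: 199 + 247 + 19 = 465
Divide by 3: 465 / 3 = 155.00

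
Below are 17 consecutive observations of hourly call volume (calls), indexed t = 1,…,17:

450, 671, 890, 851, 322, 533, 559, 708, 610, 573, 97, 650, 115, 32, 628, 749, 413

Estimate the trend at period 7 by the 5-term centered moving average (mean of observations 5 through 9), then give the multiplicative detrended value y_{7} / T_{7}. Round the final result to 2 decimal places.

1.02

Trend T_7 = (322 + 533 + 559 + 708 + 610) / 5 = 2732/5 = 546.4000
Ratio to trend: 559 / 546.4000 = 1.02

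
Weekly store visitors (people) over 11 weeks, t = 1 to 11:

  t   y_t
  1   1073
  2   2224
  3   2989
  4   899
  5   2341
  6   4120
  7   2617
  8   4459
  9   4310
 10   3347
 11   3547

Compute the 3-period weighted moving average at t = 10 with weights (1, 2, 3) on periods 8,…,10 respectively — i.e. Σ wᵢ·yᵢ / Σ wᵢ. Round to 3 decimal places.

Weighted sum: 1·4459 + 2·4310 + 3·3347 = 4459 + 8620 + 10041 = 23120
Weight total: 1 + 2 + 3 = 6
WMA = 23120 / 6 = 3853.333

3853.333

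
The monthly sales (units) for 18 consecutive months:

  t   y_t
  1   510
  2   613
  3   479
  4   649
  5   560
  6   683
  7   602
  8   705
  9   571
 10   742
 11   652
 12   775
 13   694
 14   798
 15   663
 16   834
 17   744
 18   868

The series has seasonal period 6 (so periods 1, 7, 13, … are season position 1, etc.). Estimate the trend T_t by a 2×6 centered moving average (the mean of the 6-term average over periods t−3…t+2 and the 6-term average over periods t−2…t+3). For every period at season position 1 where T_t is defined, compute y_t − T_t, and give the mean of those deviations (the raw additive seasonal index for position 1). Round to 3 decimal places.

-34.208

Season position 1 occurs at t = 7, 13 (where T_t is defined).
t=7: T_7 = 636.08333; y_7 − T_7 = 602 − 636.08333 = -34.08333
t=13: T_13 = 728.33333; y_13 − T_13 = 694 − 728.33333 = -34.33333
Mean deviation: (-34.08333 + -34.33333) / 2 = -34.208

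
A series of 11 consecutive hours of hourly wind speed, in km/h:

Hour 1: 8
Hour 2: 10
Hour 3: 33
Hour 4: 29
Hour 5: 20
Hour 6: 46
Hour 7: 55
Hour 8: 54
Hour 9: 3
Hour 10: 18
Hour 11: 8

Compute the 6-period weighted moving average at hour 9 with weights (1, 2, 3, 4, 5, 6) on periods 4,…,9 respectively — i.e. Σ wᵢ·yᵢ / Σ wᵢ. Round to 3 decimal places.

Weighted sum: 1·29 + 2·20 + 3·46 + 4·55 + 5·54 + 6·3 = 29 + 40 + 138 + 220 + 270 + 18 = 715
Weight total: 1 + 2 + 3 + 4 + 5 + 6 = 21
WMA = 715 / 21 = 34.048

34.048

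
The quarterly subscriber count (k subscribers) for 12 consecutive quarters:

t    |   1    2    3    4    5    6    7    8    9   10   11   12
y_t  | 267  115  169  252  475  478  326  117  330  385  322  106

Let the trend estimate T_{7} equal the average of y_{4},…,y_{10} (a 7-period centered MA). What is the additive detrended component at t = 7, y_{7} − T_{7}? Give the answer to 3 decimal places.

-11.571

Trend T_7 = (252 + 475 + 478 + 326 + 117 + 330 + 385) / 7 = 2363/7 = 337.57143
Detrended value: 326 − 337.57143 = -11.571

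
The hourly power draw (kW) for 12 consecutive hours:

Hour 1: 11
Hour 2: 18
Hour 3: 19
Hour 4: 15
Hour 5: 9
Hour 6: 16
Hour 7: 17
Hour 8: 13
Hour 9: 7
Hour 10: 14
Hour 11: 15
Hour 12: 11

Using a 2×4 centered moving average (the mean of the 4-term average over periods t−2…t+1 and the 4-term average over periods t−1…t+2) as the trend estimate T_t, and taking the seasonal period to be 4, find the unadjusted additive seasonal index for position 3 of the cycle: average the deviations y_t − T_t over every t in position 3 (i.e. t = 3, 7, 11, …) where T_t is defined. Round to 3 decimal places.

3.500

Season position 3 occurs at t = 3, 7 (where T_t is defined).
t=3: T_3 = 15.50000; y_3 − T_3 = 19 − 15.50000 = 3.50000
t=7: T_7 = 13.50000; y_7 − T_7 = 17 − 13.50000 = 3.50000
Mean deviation: (3.50000 + 3.50000) / 2 = 3.500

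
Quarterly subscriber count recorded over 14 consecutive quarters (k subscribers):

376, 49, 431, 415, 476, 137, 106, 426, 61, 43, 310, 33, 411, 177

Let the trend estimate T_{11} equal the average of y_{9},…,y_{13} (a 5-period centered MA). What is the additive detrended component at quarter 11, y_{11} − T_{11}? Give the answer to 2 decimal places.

138.40

Trend T_11 = (61 + 43 + 310 + 33 + 411) / 5 = 858/5 = 171.6000
Detrended value: 310 − 171.6000 = 138.40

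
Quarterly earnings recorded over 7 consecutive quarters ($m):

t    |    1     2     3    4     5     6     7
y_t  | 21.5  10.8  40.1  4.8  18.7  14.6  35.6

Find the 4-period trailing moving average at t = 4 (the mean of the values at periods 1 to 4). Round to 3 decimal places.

19.300

Sum of periods 1–4: 21.5 + 10.8 + 40.1 + 4.8 = 77.2
Divide by 4: 77.2 / 4 = 19.300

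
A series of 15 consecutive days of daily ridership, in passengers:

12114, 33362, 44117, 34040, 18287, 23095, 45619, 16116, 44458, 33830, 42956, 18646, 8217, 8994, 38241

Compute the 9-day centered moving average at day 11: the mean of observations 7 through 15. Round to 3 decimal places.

Sum of periods 7–15: 45619 + 16116 + 44458 + 33830 + 42956 + 18646 + 8217 + 8994 + 38241 = 257077
Divide by 9: 257077 / 9 = 28564.111

28564.111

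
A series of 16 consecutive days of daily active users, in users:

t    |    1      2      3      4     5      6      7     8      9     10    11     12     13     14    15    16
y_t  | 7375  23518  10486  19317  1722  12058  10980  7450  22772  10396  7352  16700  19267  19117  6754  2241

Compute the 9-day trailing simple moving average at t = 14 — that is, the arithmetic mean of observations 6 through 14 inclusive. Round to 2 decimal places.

14010.22

Sum of periods 6–14: 12058 + 10980 + 7450 + 22772 + 10396 + 7352 + 16700 + 19267 + 19117 = 126092
Divide by 9: 126092 / 9 = 14010.22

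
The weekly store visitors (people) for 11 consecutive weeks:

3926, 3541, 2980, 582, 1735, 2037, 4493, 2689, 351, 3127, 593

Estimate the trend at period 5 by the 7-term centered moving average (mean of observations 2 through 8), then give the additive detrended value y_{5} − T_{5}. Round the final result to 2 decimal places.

-844.57

Trend T_5 = (3541 + 2980 + 582 + 1735 + 2037 + 4493 + 2689) / 7 = 18057/7 = 2579.5714
Detrended value: 1735 − 2579.5714 = -844.57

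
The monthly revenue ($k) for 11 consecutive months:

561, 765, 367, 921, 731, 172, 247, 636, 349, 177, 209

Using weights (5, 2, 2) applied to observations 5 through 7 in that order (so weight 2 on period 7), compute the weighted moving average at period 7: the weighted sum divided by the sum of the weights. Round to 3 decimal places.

Weighted sum: 5·731 + 2·172 + 2·247 = 3655 + 344 + 494 = 4493
Weight total: 5 + 2 + 2 = 9
WMA = 4493 / 9 = 499.222

499.222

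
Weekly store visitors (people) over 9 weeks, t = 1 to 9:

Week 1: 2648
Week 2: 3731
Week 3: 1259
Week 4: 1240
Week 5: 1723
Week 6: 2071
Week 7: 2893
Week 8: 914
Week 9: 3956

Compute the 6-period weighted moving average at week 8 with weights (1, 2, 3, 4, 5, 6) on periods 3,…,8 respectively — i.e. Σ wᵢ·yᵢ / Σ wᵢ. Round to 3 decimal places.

Weighted sum: 1·1259 + 2·1240 + 3·1723 + 4·2071 + 5·2893 + 6·914 = 1259 + 2480 + 5169 + 8284 + 14465 + 5484 = 37141
Weight total: 1 + 2 + 3 + 4 + 5 + 6 = 21
WMA = 37141 / 21 = 1768.619

1768.619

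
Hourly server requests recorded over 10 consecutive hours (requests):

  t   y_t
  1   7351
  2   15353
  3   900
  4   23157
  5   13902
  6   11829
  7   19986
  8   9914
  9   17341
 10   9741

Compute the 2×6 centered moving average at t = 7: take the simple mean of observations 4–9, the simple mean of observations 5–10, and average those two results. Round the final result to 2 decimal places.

14903.50

Sum over 4–9: 23157 + 13902 + 11829 + 19986 + 9914 + 17341 = 96129
Sum over 5–10: 13902 + 11829 + 19986 + 9914 + 17341 + 9741 = 82713
CMA at t=7 = (96129 + 82713) / (2·6) = 178842 / 12 = 14903.50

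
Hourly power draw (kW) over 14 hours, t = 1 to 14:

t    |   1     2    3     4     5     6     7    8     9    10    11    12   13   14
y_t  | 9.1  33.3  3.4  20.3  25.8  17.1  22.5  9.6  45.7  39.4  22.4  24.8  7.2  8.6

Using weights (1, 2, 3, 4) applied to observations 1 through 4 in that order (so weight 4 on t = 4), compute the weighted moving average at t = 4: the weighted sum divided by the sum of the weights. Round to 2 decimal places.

Weighted sum: 1·9.1 + 2·33.3 + 3·3.4 + 4·20.3 = 9.1 + 66.6 + 10.2 + 81.2 = 167.1
Weight total: 1 + 2 + 3 + 4 = 10
WMA = 167.1 / 10 = 16.71

16.71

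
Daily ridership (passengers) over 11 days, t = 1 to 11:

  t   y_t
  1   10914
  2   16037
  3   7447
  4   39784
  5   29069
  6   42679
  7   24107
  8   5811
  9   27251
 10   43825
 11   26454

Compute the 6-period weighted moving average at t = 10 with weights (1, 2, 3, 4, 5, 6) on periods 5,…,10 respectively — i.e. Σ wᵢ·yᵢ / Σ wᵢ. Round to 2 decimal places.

29009.38

Weighted sum: 1·29069 + 2·42679 + 3·24107 + 4·5811 + 5·27251 + 6·43825 = 29069 + 85358 + 72321 + 23244 + 136255 + 262950 = 609197
Weight total: 1 + 2 + 3 + 4 + 5 + 6 = 21
WMA = 609197 / 21 = 29009.38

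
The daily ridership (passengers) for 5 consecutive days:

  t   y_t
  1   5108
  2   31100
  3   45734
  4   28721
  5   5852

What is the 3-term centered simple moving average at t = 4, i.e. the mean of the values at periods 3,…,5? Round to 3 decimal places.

26769.000

Sum of periods 3–5: 45734 + 28721 + 5852 = 80307
Divide by 3: 80307 / 3 = 26769.000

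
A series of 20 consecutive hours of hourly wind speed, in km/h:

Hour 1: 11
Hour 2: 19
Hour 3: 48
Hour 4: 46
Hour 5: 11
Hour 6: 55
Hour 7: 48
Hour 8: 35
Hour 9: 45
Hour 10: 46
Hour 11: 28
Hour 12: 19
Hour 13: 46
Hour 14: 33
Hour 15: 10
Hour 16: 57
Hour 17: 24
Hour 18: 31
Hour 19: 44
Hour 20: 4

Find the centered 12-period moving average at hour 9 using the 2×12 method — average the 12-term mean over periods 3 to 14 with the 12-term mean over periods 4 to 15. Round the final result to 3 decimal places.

36.750

Sum over 3–14: 48 + 46 + 11 + 55 + 48 + 35 + 45 + 46 + 28 + 19 + 46 + 33 = 460
Sum over 4–15: 46 + 11 + 55 + 48 + 35 + 45 + 46 + 28 + 19 + 46 + 33 + 10 = 422
CMA at t=9 = (460 + 422) / (2·12) = 882 / 24 = 36.750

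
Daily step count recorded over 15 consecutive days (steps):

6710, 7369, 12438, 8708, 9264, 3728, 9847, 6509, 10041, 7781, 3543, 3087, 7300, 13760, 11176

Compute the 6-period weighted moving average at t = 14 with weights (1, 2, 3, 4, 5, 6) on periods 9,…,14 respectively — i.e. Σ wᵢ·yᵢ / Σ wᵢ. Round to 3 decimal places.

Weighted sum: 1·10041 + 2·7781 + 3·3543 + 4·3087 + 5·7300 + 6·13760 = 10041 + 15562 + 10629 + 12348 + 36500 + 82560 = 167640
Weight total: 1 + 2 + 3 + 4 + 5 + 6 = 21
WMA = 167640 / 21 = 7982.857

7982.857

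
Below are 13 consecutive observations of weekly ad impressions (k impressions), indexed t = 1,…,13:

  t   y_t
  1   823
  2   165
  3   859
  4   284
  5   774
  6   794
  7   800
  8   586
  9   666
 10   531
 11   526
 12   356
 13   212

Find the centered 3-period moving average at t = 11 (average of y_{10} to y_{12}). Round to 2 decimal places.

Sum of periods 10–12: 531 + 526 + 356 = 1413
Divide by 3: 1413 / 3 = 471.00

471.00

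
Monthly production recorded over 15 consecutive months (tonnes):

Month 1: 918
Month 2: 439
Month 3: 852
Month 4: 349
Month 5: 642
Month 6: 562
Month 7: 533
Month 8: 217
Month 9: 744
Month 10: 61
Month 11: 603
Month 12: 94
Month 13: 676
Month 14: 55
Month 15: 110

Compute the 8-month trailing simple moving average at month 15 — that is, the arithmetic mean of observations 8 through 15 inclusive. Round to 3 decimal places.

Sum of periods 8–15: 217 + 744 + 61 + 603 + 94 + 676 + 55 + 110 = 2560
Divide by 8: 2560 / 8 = 320.000

320.000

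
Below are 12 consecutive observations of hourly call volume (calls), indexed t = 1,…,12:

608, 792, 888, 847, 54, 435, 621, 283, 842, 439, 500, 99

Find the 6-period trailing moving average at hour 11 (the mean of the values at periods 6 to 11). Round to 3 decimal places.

Sum of periods 6–11: 435 + 621 + 283 + 842 + 439 + 500 = 3120
Divide by 6: 3120 / 6 = 520.000

520.000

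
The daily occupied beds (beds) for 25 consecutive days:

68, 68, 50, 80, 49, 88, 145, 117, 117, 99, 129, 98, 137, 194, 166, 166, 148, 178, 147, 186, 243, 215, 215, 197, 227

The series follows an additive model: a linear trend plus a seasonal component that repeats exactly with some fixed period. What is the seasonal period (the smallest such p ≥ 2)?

First differences y_{t+1} − y_t: 0, -18, 30, -31, 39, 57, -28, 0, -18, 30, -31, 39, 57, -28, 0, -18, …
The difference pattern repeats every 7 terms and not for any smaller step, so p = 7.

7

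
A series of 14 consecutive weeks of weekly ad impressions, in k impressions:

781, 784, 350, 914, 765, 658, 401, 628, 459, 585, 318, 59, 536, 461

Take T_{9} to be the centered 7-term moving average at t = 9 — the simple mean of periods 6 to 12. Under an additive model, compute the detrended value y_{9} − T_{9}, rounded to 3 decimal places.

15.000

Trend T_9 = (658 + 401 + 628 + 459 + 585 + 318 + 59) / 7 = 3108/7 = 444.00000
Detrended value: 459 − 444.00000 = 15.000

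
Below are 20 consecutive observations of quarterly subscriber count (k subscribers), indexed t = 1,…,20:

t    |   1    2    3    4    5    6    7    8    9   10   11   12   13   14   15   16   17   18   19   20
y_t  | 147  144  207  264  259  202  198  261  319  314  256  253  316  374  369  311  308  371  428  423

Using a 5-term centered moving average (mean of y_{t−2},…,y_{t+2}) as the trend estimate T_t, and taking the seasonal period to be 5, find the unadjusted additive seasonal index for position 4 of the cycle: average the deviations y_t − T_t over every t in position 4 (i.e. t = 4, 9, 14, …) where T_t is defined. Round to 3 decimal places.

49.200

Season position 4 occurs at t = 4, 9, 14 (where T_t is defined).
t=4: T_4 = 215.20000; y_4 − T_4 = 264 − 215.20000 = 48.80000
t=9: T_9 = 269.60000; y_9 − T_9 = 319 − 269.60000 = 49.40000
t=14: T_14 = 324.60000; y_14 − T_14 = 374 − 324.60000 = 49.40000
Mean deviation: (48.80000 + 49.40000 + 49.40000) / 3 = 49.200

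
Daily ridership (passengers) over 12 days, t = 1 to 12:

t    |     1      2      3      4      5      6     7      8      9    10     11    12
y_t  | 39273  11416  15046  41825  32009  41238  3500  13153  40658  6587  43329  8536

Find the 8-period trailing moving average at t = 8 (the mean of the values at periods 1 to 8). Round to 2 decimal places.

Sum of periods 1–8: 39273 + 11416 + 15046 + 41825 + 32009 + 41238 + 3500 + 13153 = 197460
Divide by 8: 197460 / 8 = 24682.50

24682.50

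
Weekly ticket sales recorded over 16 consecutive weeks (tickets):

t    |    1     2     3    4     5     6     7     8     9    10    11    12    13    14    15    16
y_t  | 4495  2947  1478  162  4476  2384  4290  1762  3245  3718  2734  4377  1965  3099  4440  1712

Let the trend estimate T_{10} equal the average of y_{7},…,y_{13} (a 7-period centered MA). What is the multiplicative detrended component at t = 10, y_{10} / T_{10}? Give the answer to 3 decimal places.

1.178

Trend T_10 = (4290 + 1762 + 3245 + 3718 + 2734 + 4377 + 1965) / 7 = 22091/7 = 3155.85714
Ratio to trend: 3718 / 3155.85714 = 1.178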